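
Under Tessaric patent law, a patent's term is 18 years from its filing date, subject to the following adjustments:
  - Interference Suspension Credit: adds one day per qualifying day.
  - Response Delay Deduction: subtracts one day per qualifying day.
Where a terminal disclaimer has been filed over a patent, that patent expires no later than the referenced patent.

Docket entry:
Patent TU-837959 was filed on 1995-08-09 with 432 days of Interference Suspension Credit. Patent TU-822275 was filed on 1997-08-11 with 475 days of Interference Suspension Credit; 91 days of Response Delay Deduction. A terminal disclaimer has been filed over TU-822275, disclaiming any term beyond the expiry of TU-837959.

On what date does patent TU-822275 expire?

2014-10-15

Natural term of TU-822275:
  Base: filing + 18 years → 11 August 2015.
  Interference Suspension Credit: +475 days → 28 November 2016.
  Response Delay Deduction: −91 days → 29 August 2016.
Expiry of referenced patent TU-837959:
  Base: filing + 18 years → 9 August 2013.
  Interference Suspension Credit: +432 days → 15 October 2014.
Terminal disclaimer: TU-822275 expires on the earlier of 29 August 2016 and 15 October 2014.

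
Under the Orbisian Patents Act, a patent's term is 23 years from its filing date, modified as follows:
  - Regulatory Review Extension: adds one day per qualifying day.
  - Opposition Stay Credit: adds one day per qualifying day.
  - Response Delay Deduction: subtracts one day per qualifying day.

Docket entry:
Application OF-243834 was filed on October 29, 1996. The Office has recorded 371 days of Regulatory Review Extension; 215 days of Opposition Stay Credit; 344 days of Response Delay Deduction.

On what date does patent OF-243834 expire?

Base term: filing date + 23 years → 29 October 2019.
Regulatory Review Extension: +371 days → 3 November 2020.
Opposition Stay Credit: +215 days → 6 June 2021.
Response Delay Deduction: −344 days → 27 June 2020.

June 27, 2020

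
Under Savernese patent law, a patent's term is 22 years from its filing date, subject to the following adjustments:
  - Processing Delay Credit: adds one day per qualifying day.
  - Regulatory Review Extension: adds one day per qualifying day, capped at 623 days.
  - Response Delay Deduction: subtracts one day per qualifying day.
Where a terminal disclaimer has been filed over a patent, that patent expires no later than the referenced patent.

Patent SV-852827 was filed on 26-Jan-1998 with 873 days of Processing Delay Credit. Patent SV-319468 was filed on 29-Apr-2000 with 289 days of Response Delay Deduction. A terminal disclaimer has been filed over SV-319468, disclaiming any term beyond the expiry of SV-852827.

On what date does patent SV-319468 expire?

Natural term of SV-319468:
  Base: filing + 22 years → 29 April 2022.
  Response Delay Deduction: −289 days → 14 July 2021.
Expiry of referenced patent SV-852827:
  Base: filing + 22 years → 26 January 2020.
  Processing Delay Credit: +873 days → 17 June 2022.
Terminal disclaimer: SV-319468 expires on the earlier of 14 July 2021 and 17 June 2022.

2021-07-14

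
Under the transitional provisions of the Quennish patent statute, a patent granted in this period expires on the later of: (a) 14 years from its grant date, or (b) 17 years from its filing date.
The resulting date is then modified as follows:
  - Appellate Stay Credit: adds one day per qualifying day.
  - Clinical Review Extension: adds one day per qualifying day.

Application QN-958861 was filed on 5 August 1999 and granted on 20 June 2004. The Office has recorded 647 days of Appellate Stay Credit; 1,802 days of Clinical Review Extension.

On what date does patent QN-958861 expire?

2025-03-04

(a) grant + 14 years → 20 June 2018.
(b) filing + 17 years → 5 August 2016.
Later of the two: 20 June 2018.
Appellate Stay Credit: +647 days → 28 March 2020.
Clinical Review Extension: +1802 days → 4 March 2025.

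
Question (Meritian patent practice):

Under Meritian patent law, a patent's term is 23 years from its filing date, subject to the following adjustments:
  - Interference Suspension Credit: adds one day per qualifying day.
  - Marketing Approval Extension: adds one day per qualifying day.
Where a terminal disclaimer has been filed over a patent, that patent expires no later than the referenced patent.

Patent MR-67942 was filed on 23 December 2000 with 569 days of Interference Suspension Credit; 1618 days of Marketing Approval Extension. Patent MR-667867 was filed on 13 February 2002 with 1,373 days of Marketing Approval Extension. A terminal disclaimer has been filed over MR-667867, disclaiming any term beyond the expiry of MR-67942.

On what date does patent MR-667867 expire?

2028-11-17

Natural term of MR-667867:
  Base: filing + 23 years → 13 February 2025.
  Marketing Approval Extension: +1373 days → 17 November 2028.
Expiry of referenced patent MR-67942:
  Base: filing + 23 years → 23 December 2023.
  Interference Suspension Credit: +569 days → 14 July 2025.
  Marketing Approval Extension: +1618 days → 18 December 2029.
Terminal disclaimer: MR-667867 expires on the earlier of 17 November 2028 and 18 December 2029.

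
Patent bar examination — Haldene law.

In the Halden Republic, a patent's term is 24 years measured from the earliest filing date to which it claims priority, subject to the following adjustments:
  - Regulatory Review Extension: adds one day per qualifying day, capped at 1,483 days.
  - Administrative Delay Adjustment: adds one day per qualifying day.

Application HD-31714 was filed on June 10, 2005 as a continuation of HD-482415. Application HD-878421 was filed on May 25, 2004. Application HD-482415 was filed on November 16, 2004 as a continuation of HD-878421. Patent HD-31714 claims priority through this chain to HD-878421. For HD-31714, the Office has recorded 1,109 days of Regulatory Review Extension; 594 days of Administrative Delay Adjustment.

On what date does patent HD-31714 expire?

January 22, 2033

Earliest priority filing: 25 May 2004.
Base term: 25 May 2004 + 24 years → 25 May 2028.
Regulatory Review Extension: 1109 days (within the 1483-day cap) → +1109 days → 8 June 2031.
Administrative Delay Adjustment: +594 days → 22 January 2033.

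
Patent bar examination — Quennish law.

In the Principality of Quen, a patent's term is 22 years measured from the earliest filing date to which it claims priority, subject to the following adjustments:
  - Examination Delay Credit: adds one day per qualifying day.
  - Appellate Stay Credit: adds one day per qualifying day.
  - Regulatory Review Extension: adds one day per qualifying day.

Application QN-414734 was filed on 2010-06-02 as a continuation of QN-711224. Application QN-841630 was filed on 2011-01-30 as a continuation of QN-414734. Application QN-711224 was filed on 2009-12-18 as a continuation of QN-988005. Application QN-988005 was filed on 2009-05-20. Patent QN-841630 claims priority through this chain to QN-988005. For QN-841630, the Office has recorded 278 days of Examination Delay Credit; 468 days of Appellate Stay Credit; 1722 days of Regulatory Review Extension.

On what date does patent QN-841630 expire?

February 20, 2038

Earliest priority filing: 20 May 2009.
Base term: 20 May 2009 + 22 years → 20 May 2031.
Examination Delay Credit: +278 days → 22 February 2032.
Appellate Stay Credit: +468 days → 4 June 2033.
Regulatory Review Extension: +1722 days → 20 February 2038.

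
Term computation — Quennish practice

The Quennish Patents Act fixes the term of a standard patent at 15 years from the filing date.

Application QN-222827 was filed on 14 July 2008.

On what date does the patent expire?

Filing date + 15 years → 14 July 2023.

2023-07-14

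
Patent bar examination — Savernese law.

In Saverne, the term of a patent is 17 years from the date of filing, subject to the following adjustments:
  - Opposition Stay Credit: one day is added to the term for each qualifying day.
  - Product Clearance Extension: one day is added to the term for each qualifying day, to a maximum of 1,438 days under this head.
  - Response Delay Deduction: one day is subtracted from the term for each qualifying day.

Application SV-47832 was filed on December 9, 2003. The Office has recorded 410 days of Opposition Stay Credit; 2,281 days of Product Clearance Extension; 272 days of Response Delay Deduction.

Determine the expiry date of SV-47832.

Base term: filing date + 17 years → 9 December 2020.
Opposition Stay Credit: +410 days → 23 January 2022.
Product Clearance Extension: 2281 days claimed exceeds the 1438-day cap, so +1438 days → 31 December 2025.
Response Delay Deduction: −272 days → 3 April 2025.

2025-04-03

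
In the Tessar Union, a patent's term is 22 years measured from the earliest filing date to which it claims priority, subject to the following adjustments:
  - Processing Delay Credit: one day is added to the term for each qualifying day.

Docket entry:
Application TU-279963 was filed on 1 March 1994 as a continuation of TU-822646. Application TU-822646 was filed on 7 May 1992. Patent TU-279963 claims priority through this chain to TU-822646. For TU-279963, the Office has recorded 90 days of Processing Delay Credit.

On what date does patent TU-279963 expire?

2014-08-05

Earliest priority filing: 7 May 1992.
Base term: 7 May 1992 + 22 years → 7 May 2014.
Processing Delay Credit: +90 days → 5 August 2014.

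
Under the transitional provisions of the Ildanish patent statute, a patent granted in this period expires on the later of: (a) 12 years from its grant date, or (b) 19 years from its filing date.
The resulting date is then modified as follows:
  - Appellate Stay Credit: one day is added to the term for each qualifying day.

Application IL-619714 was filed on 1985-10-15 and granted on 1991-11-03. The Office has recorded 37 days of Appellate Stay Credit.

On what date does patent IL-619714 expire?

(a) grant + 12 years → 3 November 2003.
(b) filing + 19 years → 15 October 2004.
Later of the two: 15 October 2004.
Appellate Stay Credit: +37 days → 21 November 2004.

November 21, 2004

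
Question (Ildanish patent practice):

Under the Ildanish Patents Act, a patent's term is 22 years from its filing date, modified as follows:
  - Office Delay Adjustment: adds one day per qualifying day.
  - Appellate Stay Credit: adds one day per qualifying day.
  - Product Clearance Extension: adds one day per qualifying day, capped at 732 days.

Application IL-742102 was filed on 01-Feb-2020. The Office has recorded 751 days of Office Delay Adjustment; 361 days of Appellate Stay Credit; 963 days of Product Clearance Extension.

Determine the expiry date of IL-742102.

2047-02-19

Base term: filing date + 22 years → 1 February 2042.
Office Delay Adjustment: +751 days → 22 February 2044.
Appellate Stay Credit: +361 days → 17 February 2045.
Product Clearance Extension: 963 days claimed exceeds the 732-day cap, so +732 days → 19 February 2047.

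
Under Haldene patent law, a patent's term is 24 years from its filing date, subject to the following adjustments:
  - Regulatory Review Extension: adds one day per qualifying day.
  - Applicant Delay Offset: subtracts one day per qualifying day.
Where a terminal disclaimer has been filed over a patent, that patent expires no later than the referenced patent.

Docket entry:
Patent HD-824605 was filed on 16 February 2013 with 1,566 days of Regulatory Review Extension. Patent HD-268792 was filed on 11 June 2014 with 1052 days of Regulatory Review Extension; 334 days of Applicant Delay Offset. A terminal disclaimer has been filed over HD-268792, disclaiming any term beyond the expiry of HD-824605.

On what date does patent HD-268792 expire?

Natural term of HD-268792:
  Base: filing + 24 years → 11 June 2038.
  Regulatory Review Extension: +1052 days → 28 April 2041.
  Applicant Delay Offset: −334 days → 29 May 2040.
Expiry of referenced patent HD-824605:
  Base: filing + 24 years → 16 February 2037.
  Regulatory Review Extension: +1566 days → 1 June 2041.
Terminal disclaimer: HD-268792 expires on the earlier of 29 May 2040 and 1 June 2041.

2040-05-29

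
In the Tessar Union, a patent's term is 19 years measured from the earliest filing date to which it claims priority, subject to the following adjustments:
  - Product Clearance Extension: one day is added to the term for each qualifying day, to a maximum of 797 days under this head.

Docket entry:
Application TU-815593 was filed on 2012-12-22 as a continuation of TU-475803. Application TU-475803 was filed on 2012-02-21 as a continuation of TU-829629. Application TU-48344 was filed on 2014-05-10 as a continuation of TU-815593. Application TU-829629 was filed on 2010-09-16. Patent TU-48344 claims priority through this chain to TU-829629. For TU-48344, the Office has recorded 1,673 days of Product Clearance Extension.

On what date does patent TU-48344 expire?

2031-11-22

Earliest priority filing: 16 September 2010.
Base term: 16 September 2010 + 19 years → 16 September 2029.
Product Clearance Extension: 1673 days claimed exceeds the 797-day cap, so +797 days → 22 November 2031.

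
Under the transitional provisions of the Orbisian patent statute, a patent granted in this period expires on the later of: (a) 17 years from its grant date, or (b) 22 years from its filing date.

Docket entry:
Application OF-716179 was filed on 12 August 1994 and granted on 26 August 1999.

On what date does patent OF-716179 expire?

(a) grant + 17 years → 26 August 2016.
(b) filing + 22 years → 12 August 2016.
Later of the two: 26 August 2016.

2016-08-26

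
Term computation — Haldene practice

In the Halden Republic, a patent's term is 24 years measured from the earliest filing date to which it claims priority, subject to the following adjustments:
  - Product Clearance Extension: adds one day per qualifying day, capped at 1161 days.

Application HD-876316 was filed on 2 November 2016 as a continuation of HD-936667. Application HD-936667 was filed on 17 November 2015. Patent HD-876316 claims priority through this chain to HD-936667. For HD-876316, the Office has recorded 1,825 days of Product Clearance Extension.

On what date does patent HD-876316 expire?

Earliest priority filing: 17 November 2015.
Base term: 17 November 2015 + 24 years → 17 November 2039.
Product Clearance Extension: 1825 days claimed exceeds the 1161-day cap, so +1161 days → 21 January 2043.

January 21, 2043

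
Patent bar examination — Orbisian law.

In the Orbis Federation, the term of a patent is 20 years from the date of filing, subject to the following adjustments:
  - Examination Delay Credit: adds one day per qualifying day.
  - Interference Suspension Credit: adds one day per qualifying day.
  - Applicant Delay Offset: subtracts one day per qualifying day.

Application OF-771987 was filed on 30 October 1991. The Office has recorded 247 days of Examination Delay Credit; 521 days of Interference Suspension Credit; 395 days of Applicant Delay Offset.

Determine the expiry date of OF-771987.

Base term: filing date + 20 years → 30 October 2011.
Examination Delay Credit: +247 days → 3 July 2012.
Interference Suspension Credit: +521 days → 6 December 2013.
Applicant Delay Offset: −395 days → 6 November 2012.

November 6, 2012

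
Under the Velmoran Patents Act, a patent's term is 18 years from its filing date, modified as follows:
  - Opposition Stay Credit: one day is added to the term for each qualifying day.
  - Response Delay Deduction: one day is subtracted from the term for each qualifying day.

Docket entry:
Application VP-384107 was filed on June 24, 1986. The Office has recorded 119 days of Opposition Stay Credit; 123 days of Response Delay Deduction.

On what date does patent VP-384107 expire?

June 20, 2004

Base term: filing date + 18 years → 24 June 2004.
Opposition Stay Credit: +119 days → 21 October 2004.
Response Delay Deduction: −123 days → 20 June 2004.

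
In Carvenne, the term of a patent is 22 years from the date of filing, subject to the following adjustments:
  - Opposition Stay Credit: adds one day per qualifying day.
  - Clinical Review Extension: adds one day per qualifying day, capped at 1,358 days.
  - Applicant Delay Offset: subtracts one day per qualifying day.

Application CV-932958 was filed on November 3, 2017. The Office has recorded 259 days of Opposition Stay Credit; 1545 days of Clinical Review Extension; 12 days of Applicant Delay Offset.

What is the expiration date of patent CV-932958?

Base term: filing date + 22 years → 3 November 2039.
Opposition Stay Credit: +259 days → 19 July 2040.
Clinical Review Extension: 1545 days claimed exceeds the 1358-day cap, so +1358 days → 7 April 2044.
Applicant Delay Offset: −12 days → 26 March 2044.

2044-03-26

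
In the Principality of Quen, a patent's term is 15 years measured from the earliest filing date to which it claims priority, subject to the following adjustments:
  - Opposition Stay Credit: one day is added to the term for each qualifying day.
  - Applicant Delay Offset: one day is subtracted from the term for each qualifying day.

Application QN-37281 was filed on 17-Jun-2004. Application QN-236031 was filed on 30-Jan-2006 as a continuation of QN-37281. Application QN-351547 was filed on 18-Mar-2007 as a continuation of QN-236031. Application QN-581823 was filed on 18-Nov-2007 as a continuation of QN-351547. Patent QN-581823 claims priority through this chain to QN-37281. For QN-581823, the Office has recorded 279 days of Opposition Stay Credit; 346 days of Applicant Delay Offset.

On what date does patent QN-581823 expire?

Earliest priority filing: 17 June 2004.
Base term: 17 June 2004 + 15 years → 17 June 2019.
Opposition Stay Credit: +279 days → 22 March 2020.
Applicant Delay Offset: −346 days → 11 April 2019.

2019-04-11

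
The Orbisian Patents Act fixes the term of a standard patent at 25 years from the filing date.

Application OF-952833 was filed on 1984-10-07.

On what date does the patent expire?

2009-10-07

Filing date + 25 years → 7 October 2009.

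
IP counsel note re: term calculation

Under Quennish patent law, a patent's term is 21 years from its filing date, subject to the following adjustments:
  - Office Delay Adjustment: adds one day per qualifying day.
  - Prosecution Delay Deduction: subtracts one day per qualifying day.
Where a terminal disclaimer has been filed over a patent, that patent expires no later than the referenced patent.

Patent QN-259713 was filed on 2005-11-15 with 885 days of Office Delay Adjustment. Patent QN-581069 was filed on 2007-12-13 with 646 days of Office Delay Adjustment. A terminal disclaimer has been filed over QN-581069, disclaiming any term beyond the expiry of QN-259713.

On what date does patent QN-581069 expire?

Natural term of QN-581069:
  Base: filing + 21 years → 13 December 2028.
  Office Delay Adjustment: +646 days → 20 September 2030.
Expiry of referenced patent QN-259713:
  Base: filing + 21 years → 15 November 2026.
  Office Delay Adjustment: +885 days → 18 April 2029.
Terminal disclaimer: QN-581069 expires on the earlier of 20 September 2030 and 18 April 2029.

2029-04-18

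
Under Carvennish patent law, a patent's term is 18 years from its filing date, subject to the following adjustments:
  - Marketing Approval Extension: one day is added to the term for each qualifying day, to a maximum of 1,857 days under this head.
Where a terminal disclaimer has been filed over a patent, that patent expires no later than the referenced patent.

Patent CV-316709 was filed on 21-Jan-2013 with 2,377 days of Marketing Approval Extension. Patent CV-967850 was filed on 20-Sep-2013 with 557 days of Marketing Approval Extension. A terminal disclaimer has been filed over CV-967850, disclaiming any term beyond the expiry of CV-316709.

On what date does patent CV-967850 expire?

2033-03-30

Natural term of CV-967850:
  Base: filing + 18 years → 20 September 2031.
  Marketing Approval Extension: 557 days (within the 1857-day cap) → +557 days → 30 March 2033.
Expiry of referenced patent CV-316709:
  Base: filing + 18 years → 21 January 2031.
  Marketing Approval Extension: 2377 days claimed exceeds the 1857-day cap, so +1857 days → 21 February 2036.
Terminal disclaimer: CV-967850 expires on the earlier of 30 March 2033 and 21 February 2036.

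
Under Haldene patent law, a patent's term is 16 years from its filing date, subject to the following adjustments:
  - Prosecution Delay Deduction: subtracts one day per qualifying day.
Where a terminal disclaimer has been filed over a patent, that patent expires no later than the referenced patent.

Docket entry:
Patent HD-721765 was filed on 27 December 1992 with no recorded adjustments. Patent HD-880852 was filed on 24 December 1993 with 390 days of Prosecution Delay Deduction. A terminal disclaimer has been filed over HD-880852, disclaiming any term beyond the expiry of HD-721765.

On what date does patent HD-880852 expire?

Natural term of HD-880852:
  Base: filing + 16 years → 24 December 2009.
  Prosecution Delay Deduction: −390 days → 29 November 2008.
Expiry of referenced patent HD-721765:
  Base: filing + 16 years → 27 December 2008.
Terminal disclaimer: HD-880852 expires on the earlier of 29 November 2008 and 27 December 2008.

2008-11-29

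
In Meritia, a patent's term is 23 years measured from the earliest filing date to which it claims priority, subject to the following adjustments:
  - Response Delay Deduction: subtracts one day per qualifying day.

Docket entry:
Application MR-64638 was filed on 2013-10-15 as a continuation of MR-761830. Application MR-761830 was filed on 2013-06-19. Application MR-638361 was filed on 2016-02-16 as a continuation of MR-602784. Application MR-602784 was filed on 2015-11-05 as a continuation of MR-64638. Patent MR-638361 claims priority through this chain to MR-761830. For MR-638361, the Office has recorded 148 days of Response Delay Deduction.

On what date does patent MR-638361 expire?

2036-01-23

Earliest priority filing: 19 June 2013.
Base term: 19 June 2013 + 23 years → 19 June 2036.
Response Delay Deduction: −148 days → 23 January 2036.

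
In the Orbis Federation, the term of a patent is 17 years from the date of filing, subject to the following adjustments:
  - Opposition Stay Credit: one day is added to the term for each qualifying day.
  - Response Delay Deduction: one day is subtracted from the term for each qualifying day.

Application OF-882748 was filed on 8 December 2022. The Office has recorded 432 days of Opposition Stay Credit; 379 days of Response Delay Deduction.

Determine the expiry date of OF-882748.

January 30, 2040

Base term: filing date + 17 years → 8 December 2039.
Opposition Stay Credit: +432 days → 12 February 2041.
Response Delay Deduction: −379 days → 30 January 2040.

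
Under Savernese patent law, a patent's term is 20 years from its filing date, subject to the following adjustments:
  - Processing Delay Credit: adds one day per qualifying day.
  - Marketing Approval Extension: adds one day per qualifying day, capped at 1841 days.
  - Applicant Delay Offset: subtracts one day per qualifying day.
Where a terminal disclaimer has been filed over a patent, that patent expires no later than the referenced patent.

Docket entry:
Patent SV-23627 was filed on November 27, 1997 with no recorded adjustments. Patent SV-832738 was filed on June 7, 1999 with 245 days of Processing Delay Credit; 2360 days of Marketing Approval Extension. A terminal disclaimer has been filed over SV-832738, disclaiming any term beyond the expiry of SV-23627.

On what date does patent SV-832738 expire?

2017-11-27

Natural term of SV-832738:
  Base: filing + 20 years → 7 June 2019.
  Processing Delay Credit: +245 days → 7 February 2020.
  Marketing Approval Extension: 2360 days claimed exceeds the 1841-day cap, so +1841 days → 21 February 2025.
Expiry of referenced patent SV-23627:
  Base: filing + 20 years → 27 November 2017.
Terminal disclaimer: SV-832738 expires on the earlier of 21 February 2025 and 27 November 2017.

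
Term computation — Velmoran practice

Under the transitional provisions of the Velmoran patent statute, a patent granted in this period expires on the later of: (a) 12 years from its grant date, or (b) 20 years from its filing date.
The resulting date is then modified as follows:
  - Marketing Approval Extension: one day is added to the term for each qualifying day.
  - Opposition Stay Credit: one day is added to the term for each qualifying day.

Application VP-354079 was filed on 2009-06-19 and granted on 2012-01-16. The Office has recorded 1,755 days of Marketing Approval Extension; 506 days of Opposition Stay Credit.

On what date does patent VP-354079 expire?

(a) grant + 12 years → 16 January 2024.
(b) filing + 20 years → 19 June 2029.
Later of the two: 19 June 2029.
Marketing Approval Extension: +1755 days → 9 April 2034.
Opposition Stay Credit: +506 days → 28 August 2035.

August 28, 2035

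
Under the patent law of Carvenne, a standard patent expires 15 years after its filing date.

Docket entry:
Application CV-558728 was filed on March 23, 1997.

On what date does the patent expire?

March 23, 2012

Filing date + 15 years → 23 March 2012.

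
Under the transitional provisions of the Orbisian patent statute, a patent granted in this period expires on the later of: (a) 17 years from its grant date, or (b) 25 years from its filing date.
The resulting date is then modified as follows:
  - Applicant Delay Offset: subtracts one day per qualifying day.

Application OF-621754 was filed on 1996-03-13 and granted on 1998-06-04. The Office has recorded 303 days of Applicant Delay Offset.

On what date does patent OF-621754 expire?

(a) grant + 17 years → 4 June 2015.
(b) filing + 25 years → 13 March 2021.
Later of the two: 13 March 2021.
Applicant Delay Offset: −303 days → 14 May 2020.

2020-05-14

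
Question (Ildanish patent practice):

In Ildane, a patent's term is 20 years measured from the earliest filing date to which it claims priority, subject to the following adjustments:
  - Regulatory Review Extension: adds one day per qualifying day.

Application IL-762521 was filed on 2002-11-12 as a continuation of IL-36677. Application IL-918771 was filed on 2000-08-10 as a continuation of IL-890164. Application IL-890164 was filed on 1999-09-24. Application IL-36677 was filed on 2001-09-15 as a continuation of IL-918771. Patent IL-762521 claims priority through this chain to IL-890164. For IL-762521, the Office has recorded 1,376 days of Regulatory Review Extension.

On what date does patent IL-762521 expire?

July 1, 2023

Earliest priority filing: 24 September 1999.
Base term: 24 September 1999 + 20 years → 24 September 2019.
Regulatory Review Extension: +1376 days → 1 July 2023.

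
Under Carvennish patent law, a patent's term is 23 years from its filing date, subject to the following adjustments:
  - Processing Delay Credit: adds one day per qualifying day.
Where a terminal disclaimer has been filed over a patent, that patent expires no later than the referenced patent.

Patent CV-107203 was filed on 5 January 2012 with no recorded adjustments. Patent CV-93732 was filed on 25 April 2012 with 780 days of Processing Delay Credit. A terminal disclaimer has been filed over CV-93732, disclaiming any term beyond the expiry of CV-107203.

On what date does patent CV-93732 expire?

Natural term of CV-93732:
  Base: filing + 23 years → 25 April 2035.
  Processing Delay Credit: +780 days → 13 June 2037.
Expiry of referenced patent CV-107203:
  Base: filing + 23 years → 5 January 2035.
Terminal disclaimer: CV-93732 expires on the earlier of 13 June 2037 and 5 January 2035.

2035-01-05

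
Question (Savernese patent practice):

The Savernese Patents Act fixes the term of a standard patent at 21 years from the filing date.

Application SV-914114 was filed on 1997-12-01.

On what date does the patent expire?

2018-12-01

Filing date + 21 years → 1 December 2018.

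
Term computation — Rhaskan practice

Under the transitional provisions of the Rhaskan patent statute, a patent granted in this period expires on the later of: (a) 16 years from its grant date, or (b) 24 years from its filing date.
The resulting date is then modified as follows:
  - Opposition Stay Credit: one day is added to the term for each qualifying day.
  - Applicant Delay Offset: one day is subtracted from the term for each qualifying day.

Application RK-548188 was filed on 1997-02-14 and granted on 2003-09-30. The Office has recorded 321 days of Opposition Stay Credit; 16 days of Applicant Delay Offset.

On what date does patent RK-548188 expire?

(a) grant + 16 years → 30 September 2019.
(b) filing + 24 years → 14 February 2021.
Later of the two: 14 February 2021.
Opposition Stay Credit: +321 days → 1 January 2022.
Applicant Delay Offset: −16 days → 16 December 2021.

2021-12-16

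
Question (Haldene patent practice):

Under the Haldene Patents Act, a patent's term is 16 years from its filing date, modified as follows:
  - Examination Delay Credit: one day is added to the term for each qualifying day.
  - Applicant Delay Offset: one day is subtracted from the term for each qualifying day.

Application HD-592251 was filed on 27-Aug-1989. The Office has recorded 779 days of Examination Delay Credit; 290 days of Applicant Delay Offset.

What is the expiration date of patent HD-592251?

Base term: filing date + 16 years → 27 August 2005.
Examination Delay Credit: +779 days → 15 October 2007.
Applicant Delay Offset: −290 days → 29 December 2006.

2006-12-29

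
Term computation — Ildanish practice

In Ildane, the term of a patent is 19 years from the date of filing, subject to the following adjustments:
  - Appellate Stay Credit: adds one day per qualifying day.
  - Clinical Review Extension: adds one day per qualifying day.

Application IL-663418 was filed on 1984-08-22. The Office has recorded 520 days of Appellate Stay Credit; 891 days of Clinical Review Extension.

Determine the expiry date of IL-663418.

July 3, 2007

Base term: filing date + 19 years → 22 August 2003.
Appellate Stay Credit: +520 days → 23 January 2005.
Clinical Review Extension: +891 days → 3 July 2007.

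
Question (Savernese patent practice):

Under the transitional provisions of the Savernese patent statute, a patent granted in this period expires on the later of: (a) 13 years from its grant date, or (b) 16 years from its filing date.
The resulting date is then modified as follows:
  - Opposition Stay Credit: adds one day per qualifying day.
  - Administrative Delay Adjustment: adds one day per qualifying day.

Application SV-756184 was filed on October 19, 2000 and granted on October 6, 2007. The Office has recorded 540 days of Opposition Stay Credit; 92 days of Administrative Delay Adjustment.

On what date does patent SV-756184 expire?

June 30, 2022

(a) grant + 13 years → 6 October 2020.
(b) filing + 16 years → 19 October 2016.
Later of the two: 6 October 2020.
Opposition Stay Credit: +540 days → 30 March 2022.
Administrative Delay Adjustment: +92 days → 30 June 2022.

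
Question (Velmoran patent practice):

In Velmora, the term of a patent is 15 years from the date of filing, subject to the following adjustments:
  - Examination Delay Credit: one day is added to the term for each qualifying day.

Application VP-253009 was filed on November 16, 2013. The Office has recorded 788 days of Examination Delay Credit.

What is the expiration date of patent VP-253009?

2031-01-13

Base term: filing date + 15 years → 16 November 2028.
Examination Delay Credit: +788 days → 13 January 2031.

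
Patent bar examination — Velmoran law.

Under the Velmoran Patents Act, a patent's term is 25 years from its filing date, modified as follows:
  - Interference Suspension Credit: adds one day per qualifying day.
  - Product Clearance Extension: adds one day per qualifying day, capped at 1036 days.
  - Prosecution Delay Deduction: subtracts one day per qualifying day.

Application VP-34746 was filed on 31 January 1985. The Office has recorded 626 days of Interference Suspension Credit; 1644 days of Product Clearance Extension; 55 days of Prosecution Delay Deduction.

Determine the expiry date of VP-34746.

2014-06-26

Base term: filing date + 25 years → 31 January 2010.
Interference Suspension Credit: +626 days → 19 October 2011.
Product Clearance Extension: 1644 days claimed exceeds the 1036-day cap, so +1036 days → 20 August 2014.
Prosecution Delay Deduction: −55 days → 26 June 2014.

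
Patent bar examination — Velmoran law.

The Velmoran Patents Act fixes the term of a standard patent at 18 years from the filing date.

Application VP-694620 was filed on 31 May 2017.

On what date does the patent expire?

May 31, 2035

Filing date + 18 years → 31 May 2035.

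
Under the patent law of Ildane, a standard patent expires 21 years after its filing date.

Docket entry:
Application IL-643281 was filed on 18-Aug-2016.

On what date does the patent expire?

2037-08-18

Filing date + 21 years → 18 August 2037.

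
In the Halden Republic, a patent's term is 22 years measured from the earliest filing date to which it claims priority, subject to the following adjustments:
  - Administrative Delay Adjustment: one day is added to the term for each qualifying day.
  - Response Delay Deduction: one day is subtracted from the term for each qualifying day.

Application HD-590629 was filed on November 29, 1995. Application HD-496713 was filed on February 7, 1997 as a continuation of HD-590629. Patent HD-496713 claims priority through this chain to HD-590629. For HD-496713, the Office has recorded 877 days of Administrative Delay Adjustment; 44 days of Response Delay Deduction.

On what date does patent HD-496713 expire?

March 11, 2020

Earliest priority filing: 29 November 1995.
Base term: 29 November 1995 + 22 years → 29 November 2017.
Administrative Delay Adjustment: +877 days → 24 April 2020.
Response Delay Deduction: −44 days → 11 March 2020.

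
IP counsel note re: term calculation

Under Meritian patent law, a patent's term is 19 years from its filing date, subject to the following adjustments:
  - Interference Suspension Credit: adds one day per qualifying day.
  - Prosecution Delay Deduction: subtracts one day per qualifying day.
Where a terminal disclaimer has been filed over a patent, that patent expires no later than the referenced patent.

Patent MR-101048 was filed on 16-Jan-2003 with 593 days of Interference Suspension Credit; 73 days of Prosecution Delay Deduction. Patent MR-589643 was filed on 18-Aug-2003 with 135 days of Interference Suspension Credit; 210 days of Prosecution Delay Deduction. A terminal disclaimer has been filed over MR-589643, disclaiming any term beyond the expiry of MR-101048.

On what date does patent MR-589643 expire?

2022-06-04

Natural term of MR-589643:
  Base: filing + 19 years → 18 August 2022.
  Interference Suspension Credit: +135 days → 31 December 2022.
  Prosecution Delay Deduction: −210 days → 4 June 2022.
Expiry of referenced patent MR-101048:
  Base: filing + 19 years → 16 January 2022.
  Interference Suspension Credit: +593 days → 1 September 2023.
  Prosecution Delay Deduction: −73 days → 20 June 2023.
Terminal disclaimer: MR-589643 expires on the earlier of 4 June 2022 and 20 June 2023.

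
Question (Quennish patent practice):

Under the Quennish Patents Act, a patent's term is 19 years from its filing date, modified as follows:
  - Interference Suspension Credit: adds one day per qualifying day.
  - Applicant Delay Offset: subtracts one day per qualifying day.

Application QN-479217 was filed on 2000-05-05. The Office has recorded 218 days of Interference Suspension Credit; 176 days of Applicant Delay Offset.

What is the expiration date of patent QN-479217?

2019-06-16

Base term: filing date + 19 years → 5 May 2019.
Interference Suspension Credit: +218 days → 9 December 2019.
Applicant Delay Offset: −176 days → 16 June 2019.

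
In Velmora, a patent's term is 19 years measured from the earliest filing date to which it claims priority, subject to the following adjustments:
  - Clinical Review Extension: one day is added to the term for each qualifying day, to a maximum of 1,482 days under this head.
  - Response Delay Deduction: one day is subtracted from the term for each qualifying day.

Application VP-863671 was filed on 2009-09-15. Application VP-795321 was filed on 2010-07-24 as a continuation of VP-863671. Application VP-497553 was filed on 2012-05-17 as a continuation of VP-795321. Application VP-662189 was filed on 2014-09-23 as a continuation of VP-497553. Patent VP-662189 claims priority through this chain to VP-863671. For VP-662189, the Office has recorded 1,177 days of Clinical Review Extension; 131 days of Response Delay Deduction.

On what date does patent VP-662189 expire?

July 28, 2031

Earliest priority filing: 15 September 2009.
Base term: 15 September 2009 + 19 years → 15 September 2028.
Clinical Review Extension: 1177 days (within the 1482-day cap) → +1177 days → 6 December 2031.
Response Delay Deduction: −131 days → 28 July 2031.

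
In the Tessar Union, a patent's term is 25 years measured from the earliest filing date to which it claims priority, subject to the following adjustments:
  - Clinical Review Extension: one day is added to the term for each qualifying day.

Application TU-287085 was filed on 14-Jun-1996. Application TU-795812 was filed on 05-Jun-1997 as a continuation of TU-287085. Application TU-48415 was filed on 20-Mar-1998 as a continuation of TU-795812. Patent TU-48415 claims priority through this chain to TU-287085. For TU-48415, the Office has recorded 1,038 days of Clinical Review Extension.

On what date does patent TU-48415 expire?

Earliest priority filing: 14 June 1996.
Base term: 14 June 1996 + 25 years → 14 June 2021.
Clinical Review Extension: +1038 days → 17 April 2024.

2024-04-17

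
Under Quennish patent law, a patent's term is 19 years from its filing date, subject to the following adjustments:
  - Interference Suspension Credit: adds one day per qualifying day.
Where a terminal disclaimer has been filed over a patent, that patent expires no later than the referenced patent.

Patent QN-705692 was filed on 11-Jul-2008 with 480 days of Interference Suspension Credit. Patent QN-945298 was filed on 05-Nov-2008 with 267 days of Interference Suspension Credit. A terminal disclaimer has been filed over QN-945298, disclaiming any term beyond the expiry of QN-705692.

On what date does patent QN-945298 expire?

July 29, 2028

Natural term of QN-945298:
  Base: filing + 19 years → 5 November 2027.
  Interference Suspension Credit: +267 days → 29 July 2028.
Expiry of referenced patent QN-705692:
  Base: filing + 19 years → 11 July 2027.
  Interference Suspension Credit: +480 days → 2 November 2028.
Terminal disclaimer: QN-945298 expires on the earlier of 29 July 2028 and 2 November 2028.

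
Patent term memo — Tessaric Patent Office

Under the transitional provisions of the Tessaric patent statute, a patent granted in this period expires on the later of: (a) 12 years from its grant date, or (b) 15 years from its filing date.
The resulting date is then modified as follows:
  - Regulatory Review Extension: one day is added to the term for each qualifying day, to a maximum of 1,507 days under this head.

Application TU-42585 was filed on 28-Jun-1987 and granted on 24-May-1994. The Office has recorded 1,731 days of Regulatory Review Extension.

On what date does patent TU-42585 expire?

(a) grant + 12 years → 24 May 2006.
(b) filing + 15 years → 28 June 2002.
Later of the two: 24 May 2006.
Regulatory Review Extension: 1731 days claimed exceeds the 1507-day cap, so +1507 days → 9 July 2010.

July 9, 2010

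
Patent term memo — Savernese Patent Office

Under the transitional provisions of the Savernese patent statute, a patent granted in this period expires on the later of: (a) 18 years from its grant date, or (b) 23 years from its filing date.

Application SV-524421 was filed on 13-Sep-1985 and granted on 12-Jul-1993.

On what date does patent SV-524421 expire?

(a) grant + 18 years → 12 July 2011.
(b) filing + 23 years → 13 September 2008.
Later of the two: 12 July 2011.

July 12, 2011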